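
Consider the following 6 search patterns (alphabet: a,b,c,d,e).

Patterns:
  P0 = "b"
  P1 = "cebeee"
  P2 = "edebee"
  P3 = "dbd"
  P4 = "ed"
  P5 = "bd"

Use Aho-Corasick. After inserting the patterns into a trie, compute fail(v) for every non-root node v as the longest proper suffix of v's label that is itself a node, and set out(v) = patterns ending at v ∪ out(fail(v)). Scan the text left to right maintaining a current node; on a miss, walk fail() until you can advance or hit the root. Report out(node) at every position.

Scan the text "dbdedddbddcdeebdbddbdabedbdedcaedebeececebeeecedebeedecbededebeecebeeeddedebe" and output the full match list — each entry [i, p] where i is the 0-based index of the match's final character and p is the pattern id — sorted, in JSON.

Build automaton:
Trie (insert patterns):
  0='ε' goto b→1 c→2 d→14 e→8
  1='b' goto d→17  ←P0
  2='c' goto e→3
  3='ce' goto b→4
  4='ceb' goto e→5
  5='cebe' goto e→6
  6='cebee' goto e→7
  7='cebeee' goto ·  ←P1
  8='e' goto d→9
  9='ed' goto e→10  ←P4
  10='ede' goto b→11
  11='edeb' goto e→12
  12='edebe' goto e→13
  13='edebee' goto ·  ←P2
  14='d' goto b→15
  15='db' goto d→16
  16='dbd' goto ·  ←P3
  17='bd' goto ·  ←P5

Failure links (BFS by depth):
  n1('b'): parent n0 fail=0; on 'b' 0 → fail=0;  out {0}∪∅={0}
  n2('c'): parent n0 fail=0; on 'c' 0 → fail=0;  out ∅∪∅=∅
  n8('e'): parent n0 fail=0; on 'e' 0 → fail=0;  out ∅∪∅=∅
  n14('d'): parent n0 fail=0; on 'd' 0 → fail=0;  out ∅∪∅=∅
  n3('ce'): parent n2 fail=0; on 'e' 0 → fail=8;  out ∅∪∅=∅
  n9('ed'): parent n8 fail=0; on 'd' 0 → fail=14;  out {4}∪∅={4}
  n15('db'): parent n14 fail=0; on 'b' 0 → fail=1;  out ∅∪{0}={0}
  n17('bd'): parent n1 fail=0; on 'd' 0 → fail=14;  out {5}∪∅={5}
  n4('ceb'): parent n3 fail=8; on 'b' 8→0 → fail=1;  out ∅∪{0}={0}
  n10('ede'): parent n9 fail=14; on 'e' 14→0 → fail=8;  out ∅∪∅=∅
  n16('dbd'): parent n15 fail=1; on 'd' 1 → fail=17;  out {3}∪{5}={3,5}
  n5('cebe'): parent n4 fail=1; on 'e' 1→0 → fail=8;  out ∅∪∅=∅
  n11('edeb'): parent n10 fail=8; on 'b' 8→0 → fail=1;  out ∅∪{0}={0}
  n6('cebee'): parent n5 fail=8; on 'e' 8→0 → fail=8;  out ∅∪∅=∅
  n12('edebe'): parent n11 fail=1; on 'e' 1→0 → fail=8;  out ∅∪∅=∅
  n7('cebeee'): parent n6 fail=8; on 'e' 8→0 → fail=8;  out {1}∪∅={1}
  n13('edebee'): parent n12 fail=8; on 'e' 8→0 → fail=8;  out {2}∪∅={2}

Run:
pos 0 'd': at 14
pos 1 'b': at 15  ** P0@[1:1]
pos 2 'd': at 16  ** P3@[0:2],P5@[1:2]
pos 3 'e': at 8 (via fail)
pos 4 'd': at 9  ** P4@[3:4]
pos 5 'd': at 14 (via fail)
pos 6 'd': at 14 (via fail)
pos 7 'b': at 15  ** P0@[7:7]
pos 8 'd': at 16  ** P3@[6:8],P5@[7:8]
pos 9 'd': at 14 (via fail)
pos 10 'c': at 2 (via fail)
pos 11 'd': at 14 (via fail)
pos 12 'e': at 8 (via fail)
pos 13 'e': at 8 (via fail)
pos 14 'b': at 1 (via fail)  ** P0@[14:14]
pos 15 'd': at 17  ** P5@[14:15]
pos 16 'b': at 15 (via fail)  ** P0@[16:16]
pos 17 'd': at 16  ** P3@[15:17],P5@[16:17]
pos 18 'd': at 14 (via fail)
pos 19 'b': at 15  ** P0@[19:19]
pos 20 'd': at 16  ** P3@[18:20],P5@[19:20]
pos 21 'a': at 0 (via fail)
pos 22 'b': at 1  ** P0@[22:22]
pos 23 'e': at 8 (via fail)
pos 24 'd': at 9  ** P4@[23:24]
pos 25 'b': at 15 (via fail)  ** P0@[25:25]
pos 26 'd': at 16  ** P3@[24:26],P5@[25:26]
pos 27 'e': at 8 (via fail)
pos 28 'd': at 9  ** P4@[27:28]
pos 29 'c': at 2 (via fail)
pos 30 'a': at 0 (via fail)
pos 31 'e': at 8
pos 32 'd': at 9  ** P4@[31:32]
pos 33 'e': at 10
pos 34 'b': at 11  ** P0@[34:34]
pos 35 'e': at 12
pos 36 'e': at 13  ** P2@[31:36]
pos 37 'c': at 2 (via fail)
pos 38 'e': at 3
pos 39 'c': at 2 (via fail)
pos 40 'e': at 3
pos 41 'b': at 4  ** P0@[41:41]
pos 42 'e': at 5
pos 43 'e': at 6
pos 44 'e': at 7  ** P1@[39:44]
pos 45 'c': at 2 (via fail)
pos 46 'e': at 3
pos 47 'd': at 9 (via fail)  ** P4@[46:47]
pos 48 'e': at 10
pos 49 'b': at 11  ** P0@[49:49]
pos 50 'e': at 12
pos 51 'e': at 13  ** P2@[46:51]
pos 52 'd': at 9 (via fail)  ** P4@[51:52]
pos 53 'e': at 10
pos 54 'c': at 2 (via fail)
pos 55 'b': at 1 (via fail)  ** P0@[55:55]
pos 56 'e': at 8 (via fail)
pos 57 'd': at 9  ** P4@[56:57]
pos 58 'e': at 10
pos 59 'd': at 9 (via fail)  ** P4@[58:59]
pos 60 'e': at 10
pos 61 'b': at 11  ** P0@[61:61]
pos 62 'e': at 12
pos 63 'e': at 13  ** P2@[58:63]
pos 64 'c': at 2 (via fail)
pos 65 'e': at 3
pos 66 'b': at 4  ** P0@[66:66]
pos 67 'e': at 5
pos 68 'e': at 6
pos 69 'e': at 7  ** P1@[64:69]
pos 70 'd': at 9 (via fail)  ** P4@[69:70]
pos 71 'd': at 14 (via fail)
pos 72 'e': at 8 (via fail)
pos 73 'd': at 9  ** P4@[72:73]
pos 74 'e': at 10
pos 75 'b': at 11  ** P0@[75:75]
pos 76 'e': at 12

Result: [[1,0],[2,3],[2,5],[4,4],[7,0],[8,3],[8,5],[14,0],[15,5],[16,0],[17,3],[17,5],[19,0],[20,3],[20,5],[22,0],[24,4],[25,0],[26,3],[26,5],[28,4],[32,4],[34,0],[36,2],[41,0],[44,1],[47,4],[49,0],[51,2],[52,4],[55,0],[57,4],[59,4],[61,0],[63,2],[66,0],[69,1],[70,4],[73,4],[75,0]]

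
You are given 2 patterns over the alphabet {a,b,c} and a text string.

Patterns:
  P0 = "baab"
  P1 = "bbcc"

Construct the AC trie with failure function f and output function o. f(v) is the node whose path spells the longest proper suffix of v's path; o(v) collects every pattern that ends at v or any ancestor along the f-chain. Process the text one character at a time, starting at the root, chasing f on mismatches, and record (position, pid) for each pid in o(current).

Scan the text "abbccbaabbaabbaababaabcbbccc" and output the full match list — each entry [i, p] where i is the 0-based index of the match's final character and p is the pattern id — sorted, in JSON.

Build:
Trie (insert patterns):
  0='ε' goto b→1
  1='b' goto a→2 b→5
  2='ba' goto a→3
  3='baa' goto b→4
  4='baab' goto ·  [P0 ends]
  5='bb' goto c→6
  6='bbc' goto c→7
  7='bbcc' goto ·  [P1 ends]

Failure links (BFS by depth):
  n1('b'): parent n0 fail=0; on 'b' 0 → fail=0;  out ∅∪∅=∅
  n2('ba'): parent n1 fail=0; on 'a' 0 → fail=0;  out ∅∪∅=∅
  n5('bb'): parent n1 fail=0; on 'b' 0 → fail=1;  out ∅∪∅=∅
  n3('baa'): parent n2 fail=0; on 'a' 0 → fail=0;  out ∅∪∅=∅
  n6('bbc'): parent n5 fail=1; on 'c' 1→0 → fail=0;  out ∅∪∅=∅
  n4('baab'): parent n3 fail=0; on 'b' 0 → fail=1;  out {0}∪∅={0}
  n7('bbcc'): parent n6 fail=0; on 'c' 0 → fail=0;  out {1}∪∅={1}

Run:
[0] read 'a'  n0⇒n0
[1] read 'b'  n0⇒n1
[2] read 'b'  n1⇒n5
[3] read 'c'  n5⇒n6
[4] read 'c'  n6⇒n7  ** P1@[1:4]
[5] read 'b'  n7⇒n1 (fail-walked)
[6] read 'a'  n1⇒n2
[7] read 'a'  n2⇒n3
[8] read 'b'  n3⇒n4  ** P0@[5:8]
[9] read 'b'  n4⇒n5 (fail-walked)
[10] read 'a'  n5⇒n2 (fail-walked)
[11] read 'a'  n2⇒n3
[12] read 'b'  n3⇒n4  ** P0@[9:12]
[13] read 'b'  n4⇒n5 (fail-walked)
[14] read 'a'  n5⇒n2 (fail-walked)
[15] read 'a'  n2⇒n3
[16] read 'b'  n3⇒n4  ** P0@[13:16]
[17] read 'a'  n4⇒n2 (fail-walked)
[18] read 'b'  n2⇒n1 (fail-walked)
[19] read 'a'  n1⇒n2
[20] read 'a'  n2⇒n3
[21] read 'b'  n3⇒n4  ** P0@[18:21]
[22] read 'c'  n4⇒n0 (fail-walked)
[23] read 'b'  n0⇒n1
[24] read 'b'  n1⇒n5
[25] read 'c'  n5⇒n6
[26] read 'c'  n6⇒n7  ** P1@[23:26]
[27] read 'c'  n7⇒n0 (fail-walked)

Matches: [[4,1],[8,0],[12,0],[16,0],[21,0],[26,1]]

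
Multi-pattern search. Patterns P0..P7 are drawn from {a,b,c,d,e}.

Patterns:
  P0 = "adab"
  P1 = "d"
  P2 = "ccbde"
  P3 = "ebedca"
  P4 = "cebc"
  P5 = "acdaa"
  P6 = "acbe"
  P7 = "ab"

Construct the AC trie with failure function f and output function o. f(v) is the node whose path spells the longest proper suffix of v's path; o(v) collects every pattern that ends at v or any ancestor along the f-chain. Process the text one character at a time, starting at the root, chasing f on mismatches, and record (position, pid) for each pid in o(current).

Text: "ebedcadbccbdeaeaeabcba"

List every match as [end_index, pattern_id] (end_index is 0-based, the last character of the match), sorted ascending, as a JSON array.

Build automaton:
Trie nodes:
  n0 'ε': a→1 c→6 d→5 e→11
  n1 'a': b→26 c→20 d→2
  n2 'ad': a→3
  n3 'ada': b→4
  n4 'adab': ·  [P0 ends]
  n5 'd': ·  [P1 ends]
  n6 'c': c→7 e→17
  n7 'cc': b→8
  n8 'ccb': d→9
  n9 'ccbd': e→10
  n10 'ccbde': ·  [P2 ends]
  n11 'e': b→12
  n12 'eb': e→13
  n13 'ebe': d→14
  n14 'ebed': c→15
  n15 'ebedc': a→16
  n16 'ebedca': ·  [P3 ends]
  n17 'ce': b→18
  n18 'ceb': c→19
  n19 'cebc': ·  [P4 ends]
  n20 'ac': b→24 d→21
  n21 'acd': a→22
  n22 'acda': a→23
  n23 'acdaa': ·  [P5 ends]
  n24 'acb': e→25
  n25 'acbe': ·  [P6 ends]
  n26 'ab': ·  [P7 ends]

Failure links (BFS by depth):
  n1('a'): parent n0 fail=0; on 'a' 0 → fail=0;  out ∅∪∅=∅
  n5('d'): parent n0 fail=0; on 'd' 0 → fail=0;  out {1}∪∅={1}
  n6('c'): parent n0 fail=0; on 'c' 0 → fail=0;  out ∅∪∅=∅
  n11('e'): parent n0 fail=0; on 'e' 0 → fail=0;  out ∅∪∅=∅
  n2('ad'): parent n1 fail=0; on 'd' 0 → fail=5;  out ∅∪{1}={1}
  n7('cc'): parent n6 fail=0; on 'c' 0 → fail=6;  out ∅∪∅=∅
  n12('eb'): parent n11 fail=0; on 'b' 0 → fail=0;  out ∅∪∅=∅
  n17('ce'): parent n6 fail=0; on 'e' 0 → fail=11;  out ∅∪∅=∅
  n20('ac'): parent n1 fail=0; on 'c' 0 → fail=6;  out ∅∪∅=∅
  n26('ab'): parent n1 fail=0; on 'b' 0 → fail=0;  out {7}∪∅={7}
  n3('ada'): parent n2 fail=5; on 'a' 5→0 → fail=1;  out ∅∪∅=∅
  n8('ccb'): parent n7 fail=6; on 'b' 6→0 → fail=0;  out ∅∪∅=∅
  n13('ebe'): parent n12 fail=0; on 'e' 0 → fail=11;  out ∅∪∅=∅
  n18('ceb'): parent n17 fail=11; on 'b' 11 → fail=12;  out ∅∪∅=∅
  n21('acd'): parent n20 fail=6; on 'd' 6→0 → fail=5;  out ∅∪{1}={1}
  n24('acb'): parent n20 fail=6; on 'b' 6→0 → fail=0;  out ∅∪∅=∅
  n4('adab'): parent n3 fail=1; on 'b' 1 → fail=26;  out {0}∪{7}={0,7}
  n9('ccbd'): parent n8 fail=0; on 'd' 0 → fail=5;  out ∅∪{1}={1}
  n14('ebed'): parent n13 fail=11; on 'd' 11→0 → fail=5;  out ∅∪{1}={1}
  n19('cebc'): parent n18 fail=12; on 'c' 12→0 → fail=6;  out {4}∪∅={4}
  n22('acda'): parent n21 fail=5; on 'a' 5→0 → fail=1;  out ∅∪∅=∅
  n25('acbe'): parent n24 fail=0; on 'e' 0 → fail=11;  out {6}∪∅={6}
  n10('ccbde'): parent n9 fail=5; on 'e' 5→0 → fail=11;  out {2}∪∅={2}
  n15('ebedc'): parent n14 fail=5; on 'c' 5→0 → fail=6;  out ∅∪∅=∅
  n23('acdaa'): parent n22 fail=1; on 'a' 1→0 → fail=1;  out {5}∪∅={5}
  n16('ebedca'): parent n15 fail=6; on 'a' 6→0 → fail=1;  out {3}∪∅={3}

Scan:
pos 0 'e': at 11
pos 1 'b': at 12
pos 2 'e': at 13
pos 3 'd': at 14  ** P1@[3:3]
pos 4 'c': at 15
pos 5 'a': at 16  ** P3@[0:5]
pos 6 'd': at 2 (via fail)  ** P1@[6:6]
pos 7 'b': at 0 (via fail)
pos 8 'c': at 6
pos 9 'c': at 7
pos 10 'b': at 8
pos 11 'd': at 9  ** P1@[11:11]
pos 12 'e': at 10  ** P2@[8:12]
pos 13 'a': at 1 (via fail)
pos 14 'e': at 11 (via fail)
pos 15 'a': at 1 (via fail)
pos 16 'e': at 11 (via fail)
pos 17 'a': at 1 (via fail)
pos 18 'b': at 26  ** P7@[17:18]
pos 19 'c': at 6 (via fail)
pos 20 'b': at 0 (via fail)
pos 21 'a': at 1

All matches (sorted): [[3,1],[5,3],[6,1],[11,1],[12,2],[18,7]]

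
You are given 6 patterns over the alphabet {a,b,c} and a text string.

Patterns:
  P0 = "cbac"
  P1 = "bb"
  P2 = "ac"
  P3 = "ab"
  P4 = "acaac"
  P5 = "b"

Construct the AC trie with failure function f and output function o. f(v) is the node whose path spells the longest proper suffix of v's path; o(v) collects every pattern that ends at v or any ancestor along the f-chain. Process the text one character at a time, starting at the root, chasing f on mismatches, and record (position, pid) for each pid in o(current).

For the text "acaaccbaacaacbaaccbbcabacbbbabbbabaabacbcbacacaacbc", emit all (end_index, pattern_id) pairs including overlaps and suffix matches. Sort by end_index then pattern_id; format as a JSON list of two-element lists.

Build automaton:
Trie nodes:
  0='ε' goto a→7 b→5 c→1
  1='c' goto b→2
  2='cb' goto a→3
  3='cba' goto c→4
  4='cbac' goto ·  [P0 ends]
  5='b' goto b→6  [P5 ends]
  6='bb' goto ·  [P1 ends]
  7='a' goto b→9 c→8
  8='ac' goto a→10  [P2 ends]
  9='ab' goto ·  [P3 ends]
  10='aca' goto a→11
  11='acaa' goto c→12
  12='acaac' goto ·  [P4 ends]

Failure links (BFS by depth):
  n1('c'): parent n0 fail=0; on 'c' 0 → fail=0;  out ∅∪∅=∅
  n5('b'): parent n0 fail=0; on 'b' 0 → fail=0;  out {5}∪∅={5}
  n7('a'): parent n0 fail=0; on 'a' 0 → fail=0;  out ∅∪∅=∅
  n2('cb'): parent n1 fail=0; on 'b' 0 → fail=5;  out ∅∪{5}={5}
  n6('bb'): parent n5 fail=0; on 'b' 0 → fail=5;  out {1}∪{5}={1,5}
  n8('ac'): parent n7 fail=0; on 'c' 0 → fail=1;  out {2}∪∅={2}
  n9('ab'): parent n7 fail=0; on 'b' 0 → fail=5;  out {3}∪{5}={3,5}
  n3('cba'): parent n2 fail=5; on 'a' 5→0 → fail=7;  out ∅∪∅=∅
  n10('aca'): parent n8 fail=1; on 'a' 1→0 → fail=7;  out ∅∪∅=∅
  n4('cbac'): parent n3 fail=7; on 'c' 7 → fail=8;  out {0}∪{2}={0,2}
  n11('acaa'): parent n10 fail=7; on 'a' 7→0 → fail=7;  out ∅∪∅=∅
  n12('acaac'): parent n11 fail=7; on 'c' 7 → fail=8;  out {4}∪{2}={2,4}

Text stream:
[0] read 'a'  n0⇒n7
[1] read 'c'  n7⇒n8  emit P2@[0:1]
[2] read 'a'  n8⇒n10
[3] read 'a'  n10⇒n11
[4] read 'c'  n11⇒n12  emit P2@[3:4],P4@[0:4]
[5] read 'c'  n12⇒n1 ·f
[6] read 'b'  n1⇒n2  emit P5@[6:6]
[7] read 'a'  n2⇒n3
[8] read 'a'  n3⇒n7 ·f
[9] read 'c'  n7⇒n8  emit P2@[8:9]
[10] read 'a'  n8⇒n10
[11] read 'a'  n10⇒n11
[12] read 'c'  n11⇒n12  emit P2@[11:12],P4@[8:12]
[13] read 'b'  n12⇒n2 ·f  emit P5@[13:13]
[14] read 'a'  n2⇒n3
[15] read 'a'  n3⇒n7 ·f
[16] read 'c'  n7⇒n8  emit P2@[15:16]
[17] read 'c'  n8⇒n1 ·f
[18] read 'b'  n1⇒n2  emit P5@[18:18]
[19] read 'b'  n2⇒n6 ·f  emit P1@[18:19],P5@[19:19]
[20] read 'c'  n6⇒n1 ·f
[21] read 'a'  n1⇒n7 ·f
[22] read 'b'  n7⇒n9  emit P3@[21:22],P5@[22:22]
[23] read 'a'  n9⇒n7 ·f
[24] read 'c'  n7⇒n8  emit P2@[23:24]
[25] read 'b'  n8⇒n2 ·f  emit P5@[25:25]
[26] read 'b'  n2⇒n6 ·f  emit P1@[25:26],P5@[26:26]
[27] read 'b'  n6⇒n6 ·f  emit P1@[26:27],P5@[27:27]
[28] read 'a'  n6⇒n7 ·f
[29] read 'b'  n7⇒n9  emit P3@[28:29],P5@[29:29]
[30] read 'b'  n9⇒n6 ·f  emit P1@[29:30],P5@[30:30]
[31] read 'b'  n6⇒n6 ·f  emit P1@[30:31],P5@[31:31]
[32] read 'a'  n6⇒n7 ·f
[33] read 'b'  n7⇒n9  emit P3@[32:33],P5@[33:33]
[34] read 'a'  n9⇒n7 ·f
[35] read 'a'  n7⇒n7 ·f
[36] read 'b'  n7⇒n9  emit P3@[35:36],P5@[36:36]
[37] read 'a'  n9⇒n7 ·f
[38] read 'c'  n7⇒n8  emit P2@[37:38]
[39] read 'b'  n8⇒n2 ·f  emit P5@[39:39]
[40] read 'c'  n2⇒n1 ·f
[41] read 'b'  n1⇒n2  emit P5@[41:41]
[42] read 'a'  n2⇒n3
[43] read 'c'  n3⇒n4  emit P0@[40:43],P2@[42:43]
[44] read 'a'  n4⇒n10 ·f
[45] read 'c'  n10⇒n8 ·f  emit P2@[44:45]
[46] read 'a'  n8⇒n10
[47] read 'a'  n10⇒n11
[48] read 'c'  n11⇒n12  emit P2@[47:48],P4@[44:48]
[49] read 'b'  n12⇒n2 ·f  emit P5@[49:49]
[50] read 'c'  n2⇒n1 ·f

Result: [[1,2],[4,2],[4,4],[6,5],[9,2],[12,2],[12,4],[13,5],[16,2],[18,5],[19,1],[19,5],[22,3],[22,5],[24,2],[25,5],[26,1],[26,5],[27,1],[27,5],[29,3],[29,5],[30,1],[30,5],[31,1],[31,5],[33,3],[33,5],[36,3],[36,5],[38,2],[39,5],[41,5],[43,0],[43,2],[45,2],[48,2],[48,4],[49,5]]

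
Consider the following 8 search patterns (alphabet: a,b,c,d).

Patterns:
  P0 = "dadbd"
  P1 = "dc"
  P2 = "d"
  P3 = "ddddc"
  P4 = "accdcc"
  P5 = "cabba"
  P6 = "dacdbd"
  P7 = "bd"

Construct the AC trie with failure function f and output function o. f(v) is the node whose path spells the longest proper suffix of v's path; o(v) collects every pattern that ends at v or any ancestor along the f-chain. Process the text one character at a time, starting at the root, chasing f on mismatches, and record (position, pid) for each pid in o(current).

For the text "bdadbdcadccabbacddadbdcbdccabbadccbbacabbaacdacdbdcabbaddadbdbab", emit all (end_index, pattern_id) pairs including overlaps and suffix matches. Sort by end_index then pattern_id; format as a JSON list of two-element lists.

Construct AC machine:
Trie (insert patterns):
  0='ε' goto a→11 b→26 c→17 d→1
  1='d' goto a→2 c→6 d→7  [P2 ends]
  2='da' goto c→22 d→3
  3='dad' goto b→4
  4='dadb' goto d→5
  5='dadbd' goto ·  [P0 ends]
  6='dc' goto ·  [P1 ends]
  7='dd' goto d→8
  8='ddd' goto d→9
  9='dddd' goto c→10
  10='ddddc' goto ·  [P3 ends]
  11='a' goto c→12
  12='ac' goto c→13
  13='acc' goto d→14
  14='accd' goto c→15
  15='accdc' goto c→16
  16='accdcc' goto ·  [P4 ends]
  17='c' goto a→18
  18='ca' goto b→19
  19='cab' goto b→20
  20='cabb' goto a→21
  21='cabba' goto ·  [P5 ends]
  22='dac' goto d→23
  23='dacd' goto b→24
  24='dacdb' goto d→25
  25='dacdbd' goto ·  [P6 ends]
  26='b' goto d→27
  27='bd' goto ·  [P7 ends]

Failure links (BFS by depth):
  fail(1) 'd': from fail(0)=0 chase 'd': 0 ⇒ 0;  out={2}∪out(0)={2}
  fail(11) 'a': from fail(0)=0 chase 'a': 0 ⇒ 0;  out=∅∪out(0)=∅
  fail(17) 'c': from fail(0)=0 chase 'c': 0 ⇒ 0;  out=∅∪out(0)=∅
  fail(26) 'b': from fail(0)=0 chase 'b': 0 ⇒ 0;  out=∅∪out(0)=∅
  fail(2) 'da': from fail(1)=0 chase 'a': 0 ⇒ 11;  out=∅∪out(11)=∅
  fail(6) 'dc': from fail(1)=0 chase 'c': 0 ⇒ 17;  out={1}∪out(17)={1}
  fail(7) 'dd': from fail(1)=0 chase 'd': 0 ⇒ 1;  out=∅∪out(1)={2}
  fail(12) 'ac': from fail(11)=0 chase 'c': 0 ⇒ 17;  out=∅∪out(17)=∅
  fail(18) 'ca': from fail(17)=0 chase 'a': 0 ⇒ 11;  out=∅∪out(11)=∅
  fail(27) 'bd': from fail(26)=0 chase 'd': 0 ⇒ 1;  out={7}∪out(1)={2,7}
  fail(3) 'dad': from fail(2)=11 chase 'd': 11→0 ⇒ 1;  out=∅∪out(1)={2}
  fail(8) 'ddd': from fail(7)=1 chase 'd': 1 ⇒ 7;  out=∅∪out(7)={2}
  fail(13) 'acc': from fail(12)=17 chase 'c': 17→0 ⇒ 17;  out=∅∪out(17)=∅
  fail(19) 'cab': from fail(18)=11 chase 'b': 11→0 ⇒ 26;  out=∅∪out(26)=∅
  fail(22) 'dac': from fail(2)=11 chase 'c': 11 ⇒ 12;  out=∅∪out(12)=∅
  fail(4) 'dadb': from fail(3)=1 chase 'b': 1→0 ⇒ 26;  out=∅∪out(26)=∅
  fail(9) 'dddd': from fail(8)=7 chase 'd': 7 ⇒ 8;  out=∅∪out(8)={2}
  fail(14) 'accd': from fail(13)=17 chase 'd': 17→0 ⇒ 1;  out=∅∪out(1)={2}
  fail(20) 'cabb': from fail(19)=26 chase 'b': 26→0 ⇒ 26;  out=∅∪out(26)=∅
  fail(23) 'dacd': from fail(22)=12 chase 'd': 12→17→0 ⇒ 1;  out=∅∪out(1)={2}
  fail(5) 'dadbd': from fail(4)=26 chase 'd': 26 ⇒ 27;  out={0}∪out(27)={0,2,7}
  fail(10) 'ddddc': from fail(9)=8 chase 'c': 8→7→1 ⇒ 6;  out={3}∪out(6)={1,3}
  fail(15) 'accdc': from fail(14)=1 chase 'c': 1 ⇒ 6;  out=∅∪out(6)={1}
  fail(21) 'cabba': from fail(20)=26 chase 'a': 26→0 ⇒ 11;  out={5}∪out(11)={5}
  fail(24) 'dacdb': from fail(23)=1 chase 'b': 1→0 ⇒ 26;  out=∅∪out(26)=∅
  fail(16) 'accdcc': from fail(15)=6 chase 'c': 6→17→0 ⇒ 17;  out={4}∪out(17)={4}
  fail(25) 'dacdbd': from fail(24)=26 chase 'd': 26 ⇒ 27;  out={6}∪out(27)={2,6,7}

Run:
i=0 'b': node 0→26
i=1 'd': node 26→27  → match P2@[1:1],P7@[0:1]
i=2 'a': node 27→2 ·f
i=3 'd': node 2→3  → match P2@[3:3]
i=4 'b': node 3→4
i=5 'd': node 4→5  → match P0@[1:5],P2@[5:5],P7@[4:5]
i=6 'c': node 5→6 ·f  → match P1@[5:6]
i=7 'a': node 6→18 ·f
i=8 'd': node 18→1 ·f  → match P2@[8:8]
i=9 'c': node 1→6  → match P1@[8:9]
i=10 'c': node 6→17 ·f
i=11 'a': node 17→18
i=12 'b': node 18→19
i=13 'b': node 19→20
i=14 'a': node 20→21  → match P5@[10:14]
i=15 'c': node 21→12 ·f
i=16 'd': node 12→1 ·f  → match P2@[16:16]
i=17 'd': node 1→7  → match P2@[17:17]
i=18 'a': node 7→2 ·f
i=19 'd': node 2→3  → match P2@[19:19]
i=20 'b': node 3→4
i=21 'd': node 4→5  → match P0@[17:21],P2@[21:21],P7@[20:21]
i=22 'c': node 5→6 ·f  → match P1@[21:22]
i=23 'b': node 6→26 ·f
i=24 'd': node 26→27  → match P2@[24:24],P7@[23:24]
i=25 'c': node 27→6 ·f  → match P1@[24:25]
i=26 'c': node 6→17 ·f
i=27 'a': node 17→18
i=28 'b': node 18→19
i=29 'b': node 19→20
i=30 'a': node 20→21  → match P5@[26:30]
i=31 'd': node 21→1 ·f  → match P2@[31:31]
i=32 'c': node 1→6  → match P1@[31:32]
i=33 'c': node 6→17 ·f
i=34 'b': node 17→26 ·f
i=35 'b': node 26→26 ·f
i=36 'a': node 26→11 ·f
i=37 'c': node 11→12
i=38 'a': node 12→18 ·f
i=39 'b': node 18→19
i=40 'b': node 19→20
i=41 'a': node 20→21  → match P5@[37:41]
i=42 'a': node 21→11 ·f
i=43 'c': node 11→12
i=44 'd': node 12→1 ·f  → match P2@[44:44]
i=45 'a': node 1→2
i=46 'c': node 2→22
i=47 'd': node 22→23  → match P2@[47:47]
i=48 'b': node 23→24
i=49 'd': node 24→25  → match P2@[49:49],P6@[44:49],P7@[48:49]
i=50 'c': node 25→6 ·f  → match P1@[49:50]
i=51 'a': node 6→18 ·f
i=52 'b': node 18→19
i=53 'b': node 19→20
i=54 'a': node 20→21  → match P5@[50:54]
i=55 'd': node 21→1 ·f  → match P2@[55:55]
i=56 'd': node 1→7  → match P2@[56:56]
i=57 'a': node 7→2 ·f
i=58 'd': node 2→3  → match P2@[58:58]
i=59 'b': node 3→4
i=60 'd': node 4→5  → match P0@[56:60],P2@[60:60],P7@[59:60]
i=61 'b': node 5→26 ·f
i=62 'a': node 26→11 ·f
i=63 'b': node 11→26 ·f

All matches (sorted): [[1,2],[1,7],[3,2],[5,0],[5,2],[5,7],[6,1],[8,2],[9,1],[14,5],[16,2],[17,2],[19,2],[21,0],[21,2],[21,7],[22,1],[24,2],[24,7],[25,1],[30,5],[31,2],[32,1],[41,5],[44,2],[47,2],[49,2],[49,6],[49,7],[50,1],[54,5],[55,2],[56,2],[58,2],[60,0],[60,2],[60,7]]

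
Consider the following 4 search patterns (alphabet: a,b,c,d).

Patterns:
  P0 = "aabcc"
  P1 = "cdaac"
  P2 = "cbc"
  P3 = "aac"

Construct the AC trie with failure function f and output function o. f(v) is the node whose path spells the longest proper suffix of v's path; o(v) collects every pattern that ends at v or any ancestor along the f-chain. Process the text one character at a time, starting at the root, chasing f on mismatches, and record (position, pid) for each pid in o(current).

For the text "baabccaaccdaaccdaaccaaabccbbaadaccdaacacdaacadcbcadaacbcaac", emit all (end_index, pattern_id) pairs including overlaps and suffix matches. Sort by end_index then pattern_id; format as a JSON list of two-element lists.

Build automaton:
Trie (insert patterns):
  0='ε' goto a→1 c→6
  1='a' goto a→2
  2='aa' goto b→3 c→13
  3='aab' goto c→4
  4='aabc' goto c→5
  5='aabcc' goto ·  [P0 ends]
  6='c' goto b→11 d→7
  7='cd' goto a→8
  8='cda' goto a→9
  9='cdaa' goto c→10
  10='cdaac' goto ·  [P1 ends]
  11='cb' goto c→12
  12='cbc' goto ·  [P2 ends]
  13='aac' goto ·  [P3 ends]

Failure links (BFS by depth):
  n1('a'): parent n0 fail=0; on 'a' 0 → fail=0;  out ∅∪∅=∅
  n6('c'): parent n0 fail=0; on 'c' 0 → fail=0;  out ∅∪∅=∅
  n2('aa'): parent n1 fail=0; on 'a' 0 → fail=1;  out ∅∪∅=∅
  n7('cd'): parent n6 fail=0; on 'd' 0 → fail=0;  out ∅∪∅=∅
  n11('cb'): parent n6 fail=0; on 'b' 0 → fail=0;  out ∅∪∅=∅
  n3('aab'): parent n2 fail=1; on 'b' 1→0 → fail=0;  out ∅∪∅=∅
  n8('cda'): parent n7 fail=0; on 'a' 0 → fail=1;  out ∅∪∅=∅
  n12('cbc'): parent n11 fail=0; on 'c' 0 → fail=6;  out {2}∪∅={2}
  n13('aac'): parent n2 fail=1; on 'c' 1→0 → fail=6;  out {3}∪∅={3}
  n4('aabc'): parent n3 fail=0; on 'c' 0 → fail=6;  out ∅∪∅=∅
  n9('cdaa'): parent n8 fail=1; on 'a' 1 → fail=2;  out ∅∪∅=∅
  n5('aabcc'): parent n4 fail=6; on 'c' 6→0 → fail=6;  out {0}∪∅={0}
  n10('cdaac'): parent n9 fail=2; on 'c' 2 → fail=13;  out {1}∪{3}={1,3}

Text stream:
i=0 'b': node 0→0
i=1 'a': node 0→1
i=2 'a': node 1→2
i=3 'b': node 2→3
i=4 'c': node 3→4
i=5 'c': node 4→5  ** P0@[1:5]
i=6 'a': node 5→1 ·f
i=7 'a': node 1→2
i=8 'c': node 2→13  ** P3@[6:8]
i=9 'c': node 13→6 ·f
i=10 'd': node 6→7
i=11 'a': node 7→8
i=12 'a': node 8→9
i=13 'c': node 9→10  ** P1@[9:13],P3@[11:13]
i=14 'c': node 10→6 ·f
i=15 'd': node 6→7
i=16 'a': node 7→8
i=17 'a': node 8→9
i=18 'c': node 9→10  ** P1@[14:18],P3@[16:18]
i=19 'c': node 10→6 ·f
i=20 'a': node 6→1 ·f
i=21 'a': node 1→2
i=22 'a': node 2→2 ·f
i=23 'b': node 2→3
i=24 'c': node 3→4
i=25 'c': node 4→5  ** P0@[21:25]
i=26 'b': node 5→11 ·f
i=27 'b': node 11→0 ·f
i=28 'a': node 0→1
i=29 'a': node 1→2
i=30 'd': node 2→0 ·f
i=31 'a': node 0→1
i=32 'c': node 1→6 ·f
i=33 'c': node 6→6 ·f
i=34 'd': node 6→7
i=35 'a': node 7→8
i=36 'a': node 8→9
i=37 'c': node 9→10  ** P1@[33:37],P3@[35:37]
i=38 'a': node 10→1 ·f
i=39 'c': node 1→6 ·f
i=40 'd': node 6→7
i=41 'a': node 7→8
i=42 'a': node 8→9
i=43 'c': node 9→10  ** P1@[39:43],P3@[41:43]
i=44 'a': node 10→1 ·f
i=45 'd': node 1→0 ·f
i=46 'c': node 0→6
i=47 'b': node 6→11
i=48 'c': node 11→12  ** P2@[46:48]
i=49 'a': node 12→1 ·f
i=50 'd': node 1→0 ·f
i=51 'a': node 0→1
i=52 'a': node 1→2
i=53 'c': node 2→13  ** P3@[51:53]
i=54 'b': node 13→11 ·f
i=55 'c': node 11→12  ** P2@[53:55]
i=56 'a': node 12→1 ·f
i=57 'a': node 1→2
i=58 'c': node 2→13  ** P3@[56:58]

Result: [[5,0],[8,3],[13,1],[13,3],[18,1],[18,3],[25,0],[37,1],[37,3],[43,1],[43,3],[48,2],[53,3],[55,2],[58,3]]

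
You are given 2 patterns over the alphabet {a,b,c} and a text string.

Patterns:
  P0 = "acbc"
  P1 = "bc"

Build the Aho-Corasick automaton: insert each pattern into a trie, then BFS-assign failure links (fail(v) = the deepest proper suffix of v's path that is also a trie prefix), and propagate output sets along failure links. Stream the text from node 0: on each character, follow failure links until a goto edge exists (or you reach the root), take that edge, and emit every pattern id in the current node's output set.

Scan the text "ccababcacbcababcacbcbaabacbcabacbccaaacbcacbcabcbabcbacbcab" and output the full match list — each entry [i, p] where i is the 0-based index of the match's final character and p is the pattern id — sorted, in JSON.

Build automaton:
Trie nodes:
  n0 'ε': a→1 b→5
  n1 'a': c→2
  n2 'ac': b→3
  n3 'acb': c→4
  n4 'acbc': ·  [P0 ends]
  n5 'b': c→6
  n6 'bc': ·  [P1 ends]

BFS fail/out derivation:
  n1('a'): parent n0 fail=0; on 'a' 0 → fail=0;  out ∅∪∅=∅
  n5('b'): parent n0 fail=0; on 'b' 0 → fail=0;  out ∅∪∅=∅
  n2('ac'): parent n1 fail=0; on 'c' 0 → fail=0;  out ∅∪∅=∅
  n6('bc'): parent n5 fail=0; on 'c' 0 → fail=0;  out {1}∪∅={1}
  n3('acb'): parent n2 fail=0; on 'b' 0 → fail=5;  out ∅∪∅=∅
  n4('acbc'): parent n3 fail=5; on 'c' 5 → fail=6;  out {0}∪{1}={0,1}

Text stream:
pos 0 'c': at 0
pos 1 'c': at 0
pos 2 'a': at 1
pos 3 'b': at 5 ·f
pos 4 'a': at 1 ·f
pos 5 'b': at 5 ·f
pos 6 'c': at 6  emit P1@[5:6]
pos 7 'a': at 1 ·f
pos 8 'c': at 2
pos 9 'b': at 3
pos 10 'c': at 4  emit P0@[7:10],P1@[9:10]
pos 11 'a': at 1 ·f
pos 12 'b': at 5 ·f
pos 13 'a': at 1 ·f
pos 14 'b': at 5 ·f
pos 15 'c': at 6  emit P1@[14:15]
pos 16 'a': at 1 ·f
pos 17 'c': at 2
pos 18 'b': at 3
pos 19 'c': at 4  emit P0@[16:19],P1@[18:19]
pos 20 'b': at 5 ·f
pos 21 'a': at 1 ·f
pos 22 'a': at 1 ·f
pos 23 'b': at 5 ·f
pos 24 'a': at 1 ·f
pos 25 'c': at 2
pos 26 'b': at 3
pos 27 'c': at 4  emit P0@[24:27],P1@[26:27]
pos 28 'a': at 1 ·f
pos 29 'b': at 5 ·f
pos 30 'a': at 1 ·f
pos 31 'c': at 2
pos 32 'b': at 3
pos 33 'c': at 4  emit P0@[30:33],P1@[32:33]
pos 34 'c': at 0 ·f
pos 35 'a': at 1
pos 36 'a': at 1 ·f
pos 37 'a': at 1 ·f
pos 38 'c': at 2
pos 39 'b': at 3
pos 40 'c': at 4  emit P0@[37:40],P1@[39:40]
pos 41 'a': at 1 ·f
pos 42 'c': at 2
pos 43 'b': at 3
pos 44 'c': at 4  emit P0@[41:44],P1@[43:44]
pos 45 'a': at 1 ·f
pos 46 'b': at 5 ·f
pos 47 'c': at 6  emit P1@[46:47]
pos 48 'b': at 5 ·f
pos 49 'a': at 1 ·f
pos 50 'b': at 5 ·f
pos 51 'c': at 6  emit P1@[50:51]
pos 52 'b': at 5 ·f
pos 53 'a': at 1 ·f
pos 54 'c': at 2
pos 55 'b': at 3
pos 56 'c': at 4  emit P0@[53:56],P1@[55:56]
pos 57 'a': at 1 ·f
pos 58 'b': at 5 ·f

Result: [[6,1],[10,0],[10,1],[15,1],[19,0],[19,1],[27,0],[27,1],[33,0],[33,1],[40,0],[40,1],[44,0],[44,1],[47,1],[51,1],[56,0],[56,1]]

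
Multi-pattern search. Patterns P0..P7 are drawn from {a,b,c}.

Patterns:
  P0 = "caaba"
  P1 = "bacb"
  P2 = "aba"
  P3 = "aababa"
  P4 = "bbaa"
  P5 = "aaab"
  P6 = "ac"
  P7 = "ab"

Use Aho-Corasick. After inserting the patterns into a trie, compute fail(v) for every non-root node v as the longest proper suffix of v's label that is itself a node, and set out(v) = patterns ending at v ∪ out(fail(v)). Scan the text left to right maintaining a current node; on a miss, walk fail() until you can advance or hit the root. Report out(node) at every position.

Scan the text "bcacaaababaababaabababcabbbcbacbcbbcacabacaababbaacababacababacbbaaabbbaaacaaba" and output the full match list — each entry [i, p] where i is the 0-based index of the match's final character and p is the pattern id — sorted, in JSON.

Build:
Trie (insert patterns):
  n0 'ε': a→10 b→6 c→1
  n1 'c': a→2
  n2 'ca': a→3
  n3 'caa': b→4
  n4 'caab': a→5
  n5 'caaba': ·  ←P0
  n6 'b': a→7 b→18
  n7 'ba': c→8
  n8 'bac': b→9
  n9 'bacb': ·  ←P1
  n10 'a': a→13 b→11 c→23
  n11 'ab': a→12  ←P7
  n12 'aba': ·  ←P2
  n13 'aa': a→21 b→14
  n14 'aab': a→15
  n15 'aaba': b→16
  n16 'aabab': a→17
  n17 'aababa': ·  ←P3
  n18 'bb': a→19
  n19 'bba': a→20
  n20 'bbaa': ·  ←P4
  n21 'aaa': b→22
  n22 'aaab': ·  ←P5
  n23 'ac': ·  ←P6

Failure links (BFS by depth):
  n1('c'): parent n0 fail=0; on 'c' 0 → fail=0;  out ∅∪∅=∅
  n6('b'): parent n0 fail=0; on 'b' 0 → fail=0;  out ∅∪∅=∅
  n10('a'): parent n0 fail=0; on 'a' 0 → fail=0;  out ∅∪∅=∅
  n2('ca'): parent n1 fail=0; on 'a' 0 → fail=10;  out ∅∪∅=∅
  n7('ba'): parent n6 fail=0; on 'a' 0 → fail=10;  out ∅∪∅=∅
  n11('ab'): parent n10 fail=0; on 'b' 0 → fail=6;  out {7}∪∅={7}
  n13('aa'): parent n10 fail=0; on 'a' 0 → fail=10;  out ∅∪∅=∅
  n18('bb'): parent n6 fail=0; on 'b' 0 → fail=6;  out ∅∪∅=∅
  n23('ac'): parent n10 fail=0; on 'c' 0 → fail=1;  out {6}∪∅={6}
  n3('caa'): parent n2 fail=10; on 'a' 10 → fail=13;  out ∅∪∅=∅
  n8('bac'): parent n7 fail=10; on 'c' 10 → fail=23;  out ∅∪{6}={6}
  n12('aba'): parent n11 fail=6; on 'a' 6 → fail=7;  out {2}∪∅={2}
  n14('aab'): parent n13 fail=10; on 'b' 10 → fail=11;  out ∅∪{7}={7}
  n19('bba'): parent n18 fail=6; on 'a' 6 → fail=7;  out ∅∪∅=∅
  n21('aaa'): parent n13 fail=10; on 'a' 10 → fail=13;  out ∅∪∅=∅
  n4('caab'): parent n3 fail=13; on 'b' 13 → fail=14;  out ∅∪{7}={7}
  n9('bacb'): parent n8 fail=23; on 'b' 23→1→0 → fail=6;  out {1}∪∅={1}
  n15('aaba'): parent n14 fail=11; on 'a' 11 → fail=12;  out ∅∪{2}={2}
  n20('bbaa'): parent n19 fail=7; on 'a' 7→10 → fail=13;  out {4}∪∅={4}
  n22('aaab'): parent n21 fail=13; on 'b' 13 → fail=14;  out {5}∪{7}={5,7}
  n5('caaba'): parent n4 fail=14; on 'a' 14 → fail=15;  out {0}∪{2}={0,2}
  n16('aabab'): parent n15 fail=12; on 'b' 12→7→10 → fail=11;  out ∅∪{7}={7}
  n17('aababa'): parent n16 fail=11; on 'a' 11 → fail=12;  out {3}∪{2}={2,3}

Scan:
[0] read 'b'  n0⇒n6
[1] read 'c'  n6⇒n1 (fail-walked)
[2] read 'a'  n1⇒n2
[3] read 'c'  n2⇒n23 (fail-walked)  emit P6@[2:3]
[4] read 'a'  n23⇒n2 (fail-walked)
[5] read 'a'  n2⇒n3
[6] read 'a'  n3⇒n21 (fail-walked)
[7] read 'b'  n21⇒n22  emit P5@[4:7],P7@[6:7]
[8] read 'a'  n22⇒n15 (fail-walked)  emit P2@[6:8]
[9] read 'b'  n15⇒n16  emit P7@[8:9]
[10] read 'a'  n16⇒n17  emit P2@[8:10],P3@[5:10]
[11] read 'a'  n17⇒n13 (fail-walked)
[12] read 'b'  n13⇒n14  emit P7@[11:12]
[13] read 'a'  n14⇒n15  emit P2@[11:13]
[14] read 'b'  n15⇒n16  emit P7@[13:14]
[15] read 'a'  n16⇒n17  emit P2@[13:15],P3@[10:15]
[16] read 'a'  n17⇒n13 (fail-walked)
[17] read 'b'  n13⇒n14  emit P7@[16:17]
[18] read 'a'  n14⇒n15  emit P2@[16:18]
[19] read 'b'  n15⇒n16  emit P7@[18:19]
[20] read 'a'  n16⇒n17  emit P2@[18:20],P3@[15:20]
[21] read 'b'  n17⇒n11 (fail-walked)  emit P7@[20:21]
[22] read 'c'  n11⇒n1 (fail-walked)
[23] read 'a'  n1⇒n2
[24] read 'b'  n2⇒n11 (fail-walked)  emit P7@[23:24]
[25] read 'b'  n11⇒n18 (fail-walked)
[26] read 'b'  n18⇒n18 (fail-walked)
[27] read 'c'  n18⇒n1 (fail-walked)
[28] read 'b'  n1⇒n6 (fail-walked)
[29] read 'a'  n6⇒n7
[30] read 'c'  n7⇒n8  emit P6@[29:30]
[31] read 'b'  n8⇒n9  emit P1@[28:31]
[32] read 'c'  n9⇒n1 (fail-walked)
[33] read 'b'  n1⇒n6 (fail-walked)
[34] read 'b'  n6⇒n18
[35] read 'c'  n18⇒n1 (fail-walked)
[36] read 'a'  n1⇒n2
[37] read 'c'  n2⇒n23 (fail-walked)  emit P6@[36:37]
[38] read 'a'  n23⇒n2 (fail-walked)
[39] read 'b'  n2⇒n11 (fail-walked)  emit P7@[38:39]
[40] read 'a'  n11⇒n12  emit P2@[38:40]
[41] read 'c'  n12⇒n8 (fail-walked)  emit P6@[40:41]
[42] read 'a'  n8⇒n2 (fail-walked)
[43] read 'a'  n2⇒n3
[44] read 'b'  n3⇒n4  emit P7@[43:44]
[45] read 'a'  n4⇒n5  emit P0@[41:45],P2@[43:45]
[46] read 'b'  n5⇒n16 (fail-walked)  emit P7@[45:46]
[47] read 'b'  n16⇒n18 (fail-walked)
[48] read 'a'  n18⇒n19
[49] read 'a'  n19⇒n20  emit P4@[46:49]
[50] read 'c'  n20⇒n23 (fail-walked)  emit P6@[49:50]
[51] read 'a'  n23⇒n2 (fail-walked)
[52] read 'b'  n2⇒n11 (fail-walked)  emit P7@[51:52]
[53] read 'a'  n11⇒n12  emit P2@[51:53]
[54] read 'b'  n12⇒n11 (fail-walked)  emit P7@[53:54]
[55] read 'a'  n11⇒n12  emit P2@[53:55]
[56] read 'c'  n12⇒n8 (fail-walked)  emit P6@[55:56]
[57] read 'a'  n8⇒n2 (fail-walked)
[58] read 'b'  n2⇒n11 (fail-walked)  emit P7@[57:58]
[59] read 'a'  n11⇒n12  emit P2@[57:59]
[60] read 'b'  n12⇒n11 (fail-walked)  emit P7@[59:60]
[61] read 'a'  n11⇒n12  emit P2@[59:61]
[62] read 'c'  n12⇒n8 (fail-walked)  emit P6@[61:62]
[63] read 'b'  n8⇒n9  emit P1@[60:63]
[64] read 'b'  n9⇒n18 (fail-walked)
[65] read 'a'  n18⇒n19
[66] read 'a'  n19⇒n20  emit P4@[63:66]
[67] read 'a'  n20⇒n21 (fail-walked)
[68] read 'b'  n21⇒n22  emit P5@[65:68],P7@[67:68]
[69] read 'b'  n22⇒n18 (fail-walked)
[70] read 'b'  n18⇒n18 (fail-walked)
[71] read 'a'  n18⇒n19
[72] read 'a'  n19⇒n20  emit P4@[69:72]
[73] read 'a'  n20⇒n21 (fail-walked)
[74] read 'c'  n21⇒n23 (fail-walked)  emit P6@[73:74]
[75] read 'a'  n23⇒n2 (fail-walked)
[76] read 'a'  n2⇒n3
[77] read 'b'  n3⇒n4  emit P7@[76:77]
[78] read 'a'  n4⇒n5  emit P0@[74:78],P2@[76:78]

Matches: [[3,6],[7,5],[7,7],[8,2],[9,7],[10,2],[10,3],[12,7],[13,2],[14,7],[15,2],[15,3],[17,7],[18,2],[19,7],[20,2],[20,3],[21,7],[24,7],[30,6],[31,1],[37,6],[39,7],[40,2],[41,6],[44,7],[45,0],[45,2],[46,7],[49,4],[50,6],[52,7],[53,2],[54,7],[55,2],[56,6],[58,7],[59,2],[60,7],[61,2],[62,6],[63,1],[66,4],[68,5],[68,7],[72,4],[74,6],[77,7],[78,0],[78,2]]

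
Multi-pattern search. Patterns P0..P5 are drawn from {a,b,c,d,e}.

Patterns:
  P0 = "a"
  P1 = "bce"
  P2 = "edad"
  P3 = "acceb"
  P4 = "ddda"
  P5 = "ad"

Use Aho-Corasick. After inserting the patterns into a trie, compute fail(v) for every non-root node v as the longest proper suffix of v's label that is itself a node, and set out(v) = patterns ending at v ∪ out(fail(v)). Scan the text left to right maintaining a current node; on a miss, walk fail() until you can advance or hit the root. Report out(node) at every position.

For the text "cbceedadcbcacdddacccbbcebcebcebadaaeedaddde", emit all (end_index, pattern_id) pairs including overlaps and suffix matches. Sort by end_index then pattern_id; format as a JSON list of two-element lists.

Build automaton:
Trie (insert patterns):
  n0 'ε': a→1 b→2 d→13 e→5
  n1 'a': c→9 d→17  ←P0
  n2 'b': c→3
  n3 'bc': e→4
  n4 'bce': ·  ←P1
  n5 'e': d→6
  n6 'ed': a→7
  n7 'eda': d→8
  n8 'edad': ·  ←P2
  n9 'ac': c→10
  n10 'acc': e→11
  n11 'acce': b→12
  n12 'acceb': ·  ←P3
  n13 'd': d→14
  n14 'dd': d→15
  n15 'ddd': a→16
  n16 'ddda': ·  ←P4
  n17 'ad': ·  ←P5

Failure links (BFS by depth):
  fail(1) 'a': from fail(0)=0 chase 'a': 0 ⇒ 0;  out={0}∪out(0)={0}
  fail(2) 'b': from fail(0)=0 chase 'b': 0 ⇒ 0;  out=∅∪out(0)=∅
  fail(5) 'e': from fail(0)=0 chase 'e': 0 ⇒ 0;  out=∅∪out(0)=∅
  fail(13) 'd': from fail(0)=0 chase 'd': 0 ⇒ 0;  out=∅∪out(0)=∅
  fail(3) 'bc': from fail(2)=0 chase 'c': 0 ⇒ 0;  out=∅∪out(0)=∅
  fail(6) 'ed': from fail(5)=0 chase 'd': 0 ⇒ 13;  out=∅∪out(13)=∅
  fail(9) 'ac': from fail(1)=0 chase 'c': 0 ⇒ 0;  out=∅∪out(0)=∅
  fail(14) 'dd': from fail(13)=0 chase 'd': 0 ⇒ 13;  out=∅∪out(13)=∅
  fail(17) 'ad': from fail(1)=0 chase 'd': 0 ⇒ 13;  out={5}∪out(13)={5}
  fail(4) 'bce': from fail(3)=0 chase 'e': 0 ⇒ 5;  out={1}∪out(5)={1}
  fail(7) 'eda': from fail(6)=13 chase 'a': 13→0 ⇒ 1;  out=∅∪out(1)={0}
  fail(10) 'acc': from fail(9)=0 chase 'c': 0 ⇒ 0;  out=∅∪out(0)=∅
  fail(15) 'ddd': from fail(14)=13 chase 'd': 13 ⇒ 14;  out=∅∪out(14)=∅
  fail(8) 'edad': from fail(7)=1 chase 'd': 1 ⇒ 17;  out={2}∪out(17)={2,5}
  fail(11) 'acce': from fail(10)=0 chase 'e': 0 ⇒ 5;  out=∅∪out(5)=∅
  fail(16) 'ddda': from fail(15)=14 chase 'a': 14→13→0 ⇒ 1;  out={4}∪out(1)={0,4}
  fail(12) 'acceb': from fail(11)=5 chase 'b': 5→0 ⇒ 2;  out={3}∪out(2)={3}

Text stream:
[0] read 'c'  n0⇒n0
[1] read 'b'  n0⇒n2
[2] read 'c'  n2⇒n3
[3] read 'e'  n3⇒n4  emit P1@[1:3]
[4] read 'e'  n4⇒n5 (via fail)
[5] read 'd'  n5⇒n6
[6] read 'a'  n6⇒n7  emit P0@[6:6]
[7] read 'd'  n7⇒n8  emit P2@[4:7],P5@[6:7]
[8] read 'c'  n8⇒n0 (via fail)
[9] read 'b'  n0⇒n2
[10] read 'c'  n2⇒n3
[11] read 'a'  n3⇒n1 (via fail)  emit P0@[11:11]
[12] read 'c'  n1⇒n9
[13] read 'd'  n9⇒n13 (via fail)
[14] read 'd'  n13⇒n14
[15] read 'd'  n14⇒n15
[16] read 'a'  n15⇒n16  emit P0@[16:16],P4@[13:16]
[17] read 'c'  n16⇒n9 (via fail)
[18] read 'c'  n9⇒n10
[19] read 'c'  n10⇒n0 (via fail)
[20] read 'b'  n0⇒n2
[21] read 'b'  n2⇒n2 (via fail)
[22] read 'c'  n2⇒n3
[23] read 'e'  n3⇒n4  emit P1@[21:23]
[24] read 'b'  n4⇒n2 (via fail)
[25] read 'c'  n2⇒n3
[26] read 'e'  n3⇒n4  emit P1@[24:26]
[27] read 'b'  n4⇒n2 (via fail)
[28] read 'c'  n2⇒n3
[29] read 'e'  n3⇒n4  emit P1@[27:29]
[30] read 'b'  n4⇒n2 (via fail)
[31] read 'a'  n2⇒n1 (via fail)  emit P0@[31:31]
[32] read 'd'  n1⇒n17  emit P5@[31:32]
[33] read 'a'  n17⇒n1 (via fail)  emit P0@[33:33]
[34] read 'a'  n1⇒n1 (via fail)  emit P0@[34:34]
[35] read 'e'  n1⇒n5 (via fail)
[36] read 'e'  n5⇒n5 (via fail)
[37] read 'd'  n5⇒n6
[38] read 'a'  n6⇒n7  emit P0@[38:38]
[39] read 'd'  n7⇒n8  emit P2@[36:39],P5@[38:39]
[40] read 'd'  n8⇒n14 (via fail)
[41] read 'd'  n14⇒n15
[42] read 'e'  n15⇒n5 (via fail)

All matches (sorted): [[3,1],[6,0],[7,2],[7,5],[11,0],[16,0],[16,4],[23,1],[26,1],[29,1],[31,0],[32,5],[33,0],[34,0],[38,0],[39,2],[39,5]]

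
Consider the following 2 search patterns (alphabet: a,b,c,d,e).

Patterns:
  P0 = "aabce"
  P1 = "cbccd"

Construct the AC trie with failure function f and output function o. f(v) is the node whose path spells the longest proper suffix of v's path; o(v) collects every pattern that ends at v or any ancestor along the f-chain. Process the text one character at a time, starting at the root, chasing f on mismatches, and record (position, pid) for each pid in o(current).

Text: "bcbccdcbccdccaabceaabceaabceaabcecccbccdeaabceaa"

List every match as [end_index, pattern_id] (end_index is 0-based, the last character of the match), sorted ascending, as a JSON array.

Build automaton:
Trie (insert patterns):
  0='ε' goto a→1 c→6
  1='a' goto a→2
  2='aa' goto b→3
  3='aab' goto c→4
  4='aabc' goto e→5
  5='aabce' goto ·  [P0 ends]
  6='c' goto b→7
  7='cb' goto c→8
  8='cbc' goto c→9
  9='cbcc' goto d→10
  10='cbccd' goto ·  [P1 ends]

BFS fail/out derivation:
  fail(1) 'a': from fail(0)=0 chase 'a': 0 ⇒ 0;  out=∅∪out(0)=∅
  fail(6) 'c': from fail(0)=0 chase 'c': 0 ⇒ 0;  out=∅∪out(0)=∅
  fail(2) 'aa': from fail(1)=0 chase 'a': 0 ⇒ 1;  out=∅∪out(1)=∅
  fail(7) 'cb': from fail(6)=0 chase 'b': 0 ⇒ 0;  out=∅∪out(0)=∅
  fail(3) 'aab': from fail(2)=1 chase 'b': 1→0 ⇒ 0;  out=∅∪out(0)=∅
  fail(8) 'cbc': from fail(7)=0 chase 'c': 0 ⇒ 6;  out=∅∪out(6)=∅
  fail(4) 'aabc': from fail(3)=0 chase 'c': 0 ⇒ 6;  out=∅∪out(6)=∅
  fail(9) 'cbcc': from fail(8)=6 chase 'c': 6→0 ⇒ 6;  out=∅∪out(6)=∅
  fail(5) 'aabce': from fail(4)=6 chase 'e': 6→0 ⇒ 0;  out={0}∪out(0)={0}
  fail(10) 'cbccd': from fail(9)=6 chase 'd': 6→0 ⇒ 0;  out={1}∪out(0)={1}

Scan:
pos 0 'b': at 0
pos 1 'c': at 6
pos 2 'b': at 7
pos 3 'c': at 8
pos 4 'c': at 9
pos 5 'd': at 10  → match P1@[1:5]
pos 6 'c': at 6 ·f
pos 7 'b': at 7
pos 8 'c': at 8
pos 9 'c': at 9
pos 10 'd': at 10  → match P1@[6:10]
pos 11 'c': at 6 ·f
pos 12 'c': at 6 ·f
pos 13 'a': at 1 ·f
pos 14 'a': at 2
pos 15 'b': at 3
pos 16 'c': at 4
pos 17 'e': at 5  → match P0@[13:17]
pos 18 'a': at 1 ·f
pos 19 'a': at 2
pos 20 'b': at 3
pos 21 'c': at 4
pos 22 'e': at 5  → match P0@[18:22]
pos 23 'a': at 1 ·f
pos 24 'a': at 2
pos 25 'b': at 3
pos 26 'c': at 4
pos 27 'e': at 5  → match P0@[23:27]
pos 28 'a': at 1 ·f
pos 29 'a': at 2
pos 30 'b': at 3
pos 31 'c': at 4
pos 32 'e': at 5  → match P0@[28:32]
pos 33 'c': at 6 ·f
pos 34 'c': at 6 ·f
pos 35 'c': at 6 ·f
pos 36 'b': at 7
pos 37 'c': at 8
pos 38 'c': at 9
pos 39 'd': at 10  → match P1@[35:39]
pos 40 'e': at 0 ·f
pos 41 'a': at 1
pos 42 'a': at 2
pos 43 'b': at 3
pos 44 'c': at 4
pos 45 'e': at 5  → match P0@[41:45]
pos 46 'a': at 1 ·f
pos 47 'a': at 2

All matches (sorted): [[5,1],[10,1],[17,0],[22,0],[27,0],[32,0],[39,1],[45,0]]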